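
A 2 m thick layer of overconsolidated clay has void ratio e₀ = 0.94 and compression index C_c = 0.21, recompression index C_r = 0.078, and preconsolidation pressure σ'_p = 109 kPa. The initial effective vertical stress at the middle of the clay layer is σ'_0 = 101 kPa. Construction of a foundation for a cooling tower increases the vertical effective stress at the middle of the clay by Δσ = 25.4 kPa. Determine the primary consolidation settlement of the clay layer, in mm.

S_c ≈ 16.6 mm

Final effective stress: σ'_f = 101 + 25.4 = 126.4 kPa.
σ'_f = 126.4 > σ'_p = 109 kPa, so the stress path crosses the preconsolidation pressure — recompression up to σ'_p, then virgin compression beyond:
S_c = H/(1+e₀)·[C_r·log₁₀(σ'_p/σ'_0) + C_c·log₁₀(σ'_f/σ'_p)]
    = 2/1.94 × [0.078×log₁₀(109/101) + 0.21×log₁₀(126.4/109)]
    = 1.0309 × [0.0025822 + 0.013507] = 0.01659 m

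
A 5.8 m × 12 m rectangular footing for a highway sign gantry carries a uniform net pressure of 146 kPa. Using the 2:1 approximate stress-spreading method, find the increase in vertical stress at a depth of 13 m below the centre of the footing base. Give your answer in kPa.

Δσ_z ≈ 21.6 kPa

By the 2:1 method the load spreads at 1 horizontal : 2 vertical, so at depth z the loaded area has grown by z in each plan dimension:
Δσ = qBL/((B+z)(L+z)) = 146×5.8×12/((5.8+13)(12+13)) = 21.62 kPa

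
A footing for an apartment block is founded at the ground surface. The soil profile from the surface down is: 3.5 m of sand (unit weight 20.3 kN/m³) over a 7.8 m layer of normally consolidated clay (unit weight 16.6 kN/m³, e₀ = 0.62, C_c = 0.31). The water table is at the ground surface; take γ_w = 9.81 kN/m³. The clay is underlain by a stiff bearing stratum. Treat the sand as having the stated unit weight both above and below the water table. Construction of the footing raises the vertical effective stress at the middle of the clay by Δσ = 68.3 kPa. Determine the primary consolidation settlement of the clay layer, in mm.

S_c ≈ 475 mm

Mid-depth of clay below the ground surface: z = 3.5 + 7.8/2 = 7.4 m.
Total vertical stress at mid-clay: σ_v = 20.3×3.5 + 16.6×3.9 = 135.79 kPa.
Pore pressure: u = 9.81×(7.4 − 0) = 72.594 kPa.
Initial effective stress: σ'_0 = σ_v − u = 135.79 − 72.594 = 63.196 kPa.
Final effective stress: σ'_f = σ'_0 + Δσ = 63.196 + 68.3 = 131.5 kPa.
Normally consolidated clay, so the full stress increment lies on the virgin compression line:
S_c = C_c·H/(1+e₀)·log₁₀(σ'_f/σ'_0) = 0.31×7.8/(1+0.62)×log₁₀(131.5/63.196)
    = 1.4926 × 0.31824 = 0.475 m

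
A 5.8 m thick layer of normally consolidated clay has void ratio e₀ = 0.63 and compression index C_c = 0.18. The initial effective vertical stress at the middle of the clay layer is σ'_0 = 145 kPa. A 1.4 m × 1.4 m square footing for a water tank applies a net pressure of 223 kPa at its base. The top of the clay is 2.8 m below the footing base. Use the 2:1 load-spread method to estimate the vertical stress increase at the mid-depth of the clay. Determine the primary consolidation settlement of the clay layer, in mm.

Mid-depth of clay below the footing base: z = 2.8 + 5.8/2 = 5.7 m.
Stress increase at mid-clay by the 2:1 spreading method:
Δσ = qBL/((B+z)(L+z)) = 223×1.4×1.4/((1.4+5.7)(1.4+5.7)) = 8.6705 kPa
Final effective stress: σ'_f = σ'_0 + Δσ = 145 + 8.6705 = 153.67 kPa.
Normally consolidated clay, so the full stress increment lies on the virgin compression line:
S_c = C_c·H/(1+e₀)·log₁₀(σ'_f/σ'_0) = 0.18×5.8/(1+0.63)×log₁₀(153.67/145)
    = 0.64049 × 0.025221 = 0.01615 m

S_c ≈ 16.2 mm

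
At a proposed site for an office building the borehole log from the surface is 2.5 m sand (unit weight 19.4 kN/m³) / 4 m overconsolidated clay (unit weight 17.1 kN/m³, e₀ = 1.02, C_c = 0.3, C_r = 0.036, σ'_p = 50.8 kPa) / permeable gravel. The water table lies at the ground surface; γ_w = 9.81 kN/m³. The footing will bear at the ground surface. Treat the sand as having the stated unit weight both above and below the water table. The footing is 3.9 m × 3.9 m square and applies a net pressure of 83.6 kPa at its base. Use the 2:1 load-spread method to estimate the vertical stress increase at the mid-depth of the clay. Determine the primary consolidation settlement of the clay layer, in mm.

S_c ≈ 36.3 mm

Mid-depth of clay below the ground surface: z = 2.5 + 4/2 = 4.5 m.
Total vertical stress at mid-clay: σ_v = 19.4×2.5 + 17.1×2 = 82.7 kPa.
Pore pressure: u = 9.81×(4.5 − 0) = 44.145 kPa.
Initial effective stress: σ'_0 = σ_v − u = 82.7 − 44.145 = 38.555 kPa.
Stress increase at mid-clay by the 2:1 spreading method:
Δσ = qBL/((B+z)(L+z)) = 83.6×3.9×3.9/((3.9+4.5)(3.9+4.5)) = 18.021 kPa
Final effective stress: σ'_f = 38.555 + 18.021 = 56.576 kPa.
σ'_f = 56.576 > σ'_p = 50.8 kPa, so the stress path crosses the preconsolidation pressure — recompression up to σ'_p, then virgin compression beyond:
S_c = H/(1+e₀)·[C_r·log₁₀(σ'_p/σ'_0) + C_c·log₁₀(σ'_f/σ'_p)]
    = 4/2.02 × [0.036×log₁₀(50.8/38.555) + 0.3×log₁₀(56.576/50.8)]
    = 1.9802 × [0.0043122 + 0.014031] = 0.03632 m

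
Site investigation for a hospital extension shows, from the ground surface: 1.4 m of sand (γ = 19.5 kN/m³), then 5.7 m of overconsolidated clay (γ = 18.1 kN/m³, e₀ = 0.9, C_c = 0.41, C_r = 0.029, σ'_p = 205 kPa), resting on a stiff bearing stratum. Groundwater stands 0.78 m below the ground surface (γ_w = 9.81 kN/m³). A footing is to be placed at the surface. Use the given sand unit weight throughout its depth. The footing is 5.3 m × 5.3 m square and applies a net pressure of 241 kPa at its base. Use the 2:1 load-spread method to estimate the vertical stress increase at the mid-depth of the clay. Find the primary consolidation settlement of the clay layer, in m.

Mid-depth of clay below the ground surface: z = 1.4 + 5.7/2 = 4.25 m.
Total vertical stress at mid-clay: σ_v = 19.5×1.4 + 18.1×2.85 = 78.885 kPa.
Pore pressure: u = 9.81×(4.25 − 0.78) = 34.041 kPa.
Initial effective stress: σ'_0 = σ_v − u = 78.885 − 34.041 = 44.844 kPa.
Stress increase at mid-clay by the 2:1 spreading method:
Δσ = qBL/((B+z)(L+z)) = 241×5.3×5.3/((5.3+4.25)(5.3+4.25)) = 74.227 kPa
Final effective stress: σ'_f = 44.844 + 74.227 = 119.07 kPa.
σ'_f = 119.07 ≤ σ'_p = 205 kPa, so the clay remains overconsolidated and only the recompression index applies:
S_c = C_r·H/(1+e₀)·log₁₀(σ'_f/σ'_0) = 0.029×5.7/1.9×log₁₀(119.07/44.844)
    = 0.087 × 0.4241 = 0.0369 m

S_c ≈ 0.0369 m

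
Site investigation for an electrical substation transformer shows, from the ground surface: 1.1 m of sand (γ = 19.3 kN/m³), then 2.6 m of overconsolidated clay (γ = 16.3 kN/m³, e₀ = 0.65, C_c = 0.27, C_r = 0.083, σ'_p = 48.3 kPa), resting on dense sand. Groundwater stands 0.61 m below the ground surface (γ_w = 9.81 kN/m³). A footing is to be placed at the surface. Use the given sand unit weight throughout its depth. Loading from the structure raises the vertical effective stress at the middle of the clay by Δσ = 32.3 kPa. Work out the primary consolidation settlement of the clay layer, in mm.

Mid-depth of clay below the ground surface: z = 1.1 + 2.6/2 = 2.4 m.
Total vertical stress at mid-clay: σ_v = 19.3×1.1 + 16.3×1.3 = 42.42 kPa.
Pore pressure: u = 9.81×(2.4 − 0.61) = 17.56 kPa.
Initial effective stress: σ'_0 = σ_v − u = 42.42 − 17.56 = 24.86 kPa.
Final effective stress: σ'_f = 24.86 + 32.3 = 57.16 kPa.
σ'_f = 57.16 > σ'_p = 48.3 kPa, so the stress path crosses the preconsolidation pressure — recompression up to σ'_p, then virgin compression beyond:
S_c = H/(1+e₀)·[C_r·log₁₀(σ'_p/σ'_0) + C_c·log₁₀(σ'_f/σ'_p)]
    = 2.6/1.65 × [0.083×log₁₀(48.3/24.86) + 0.27×log₁₀(57.16/48.3)]
    = 1.5758 × [0.023941 + 0.019749] = 0.06885 m

S_c ≈ 68.8 mm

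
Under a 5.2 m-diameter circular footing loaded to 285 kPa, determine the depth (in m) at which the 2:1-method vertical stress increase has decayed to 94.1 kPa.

z ≈ 3.85 m

2:1 spreading — at depth z the loaded area has grown by z in each plan dimension:
qD²/(D+z)² = Δσ_z ⇒ z = D(√(q/Δσ_z) − 1) = 5.2×(√(285/94.1) − 1) = 3.85 m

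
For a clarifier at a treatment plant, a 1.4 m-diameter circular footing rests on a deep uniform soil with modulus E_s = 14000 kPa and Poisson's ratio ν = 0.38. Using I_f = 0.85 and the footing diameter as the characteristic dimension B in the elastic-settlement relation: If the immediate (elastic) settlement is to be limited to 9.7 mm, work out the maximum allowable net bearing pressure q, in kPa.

q ≈ 133 kPa

S_e = q·B·(1−ν²)/E_s · I_f  ⇒  q = S_e·E_s / (B·(1−ν²)·I_f).
q = 0.0097 × 14000 / (1.4 × 0.8556 × 0.85) = 133.4 kPa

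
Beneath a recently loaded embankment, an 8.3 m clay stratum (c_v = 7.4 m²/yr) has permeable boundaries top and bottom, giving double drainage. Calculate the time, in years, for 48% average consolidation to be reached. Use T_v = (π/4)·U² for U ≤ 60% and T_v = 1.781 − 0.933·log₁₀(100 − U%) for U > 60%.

Drainage path length: H_d = H/2 = 4.15 m (double drainage).
U ≤ 60%: T_v = (π/4)·U² = (π/4)×0.48² = 0.18096.
t = T_v·H_d²/c_v = 0.18096×4.15²/7.4 = 0.4212 years.

t ≈ 0.421 years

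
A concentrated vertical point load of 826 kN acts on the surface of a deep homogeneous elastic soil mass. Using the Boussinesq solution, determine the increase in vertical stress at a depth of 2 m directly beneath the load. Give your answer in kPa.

Δσ_z ≈ 98.6 kPa

Boussinesq vertical stress below a point load on an elastic half-space:
Δσ_z = 3P/(2πz²) · [1 + (r/z)²]^(−5/2)
r/z = 0/2 = 0; [1+(r/z)²]^(−5/2) = 1.
Δσ_z = 3×826/(2π×2²) × 1 = 98.596 × 1 = 98.6 kPa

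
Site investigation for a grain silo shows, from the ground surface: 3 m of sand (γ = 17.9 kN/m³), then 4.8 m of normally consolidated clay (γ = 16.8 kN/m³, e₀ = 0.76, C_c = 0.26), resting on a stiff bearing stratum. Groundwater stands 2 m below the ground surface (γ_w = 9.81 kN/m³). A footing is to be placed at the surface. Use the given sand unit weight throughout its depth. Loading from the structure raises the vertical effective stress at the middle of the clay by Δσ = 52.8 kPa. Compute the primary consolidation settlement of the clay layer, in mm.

Mid-depth of clay below the ground surface: z = 3 + 4.8/2 = 5.4 m.
Total vertical stress at mid-clay: σ_v = 17.9×3 + 16.8×2.4 = 94.02 kPa.
Pore pressure: u = 9.81×(5.4 − 2) = 33.354 kPa.
Initial effective stress: σ'_0 = σ_v − u = 94.02 − 33.354 = 60.666 kPa.
Final effective stress: σ'_f = σ'_0 + Δσ = 60.666 + 52.8 = 113.47 kPa.
Normally consolidated clay, so the full stress increment lies on the virgin compression line:
S_c = C_c·H/(1+e₀)·log₁₀(σ'_f/σ'_0) = 0.26×4.8/(1+0.76)×log₁₀(113.47/60.666)
    = 0.70909 × 0.27194 = 0.1928 m

S_c ≈ 193 mm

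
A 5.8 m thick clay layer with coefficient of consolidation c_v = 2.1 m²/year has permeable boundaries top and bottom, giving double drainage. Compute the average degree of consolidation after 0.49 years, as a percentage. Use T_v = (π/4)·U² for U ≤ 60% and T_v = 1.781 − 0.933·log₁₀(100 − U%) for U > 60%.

Drainage path length: H_d = H/2 = 2.9 m (double drainage).
T_v = c_v·t/H_d² = 2.1×0.49/2.9² = 0.12235.
T_v = 0.12235 corresponds to the U ≤ 60% branch:
U = √(4T_v/π) = 0.3947

U ≈ 39.5 %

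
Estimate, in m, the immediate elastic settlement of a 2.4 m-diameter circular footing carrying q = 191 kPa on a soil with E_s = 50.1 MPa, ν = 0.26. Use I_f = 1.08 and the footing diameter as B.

Immediate (elastic) settlement: S_e = q·B·(1−ν²)/E_s · I_f.
E_s = 50.1 MPa = 50100 kPa.
S_e = 191 × 2.4 × (1 − 0.26²) / 50100 × 1.08
    = 191 × 2.4 × 0.9324 / 50100 × 1.08
    = 0.009214 m

S_e ≈ 0.00921 m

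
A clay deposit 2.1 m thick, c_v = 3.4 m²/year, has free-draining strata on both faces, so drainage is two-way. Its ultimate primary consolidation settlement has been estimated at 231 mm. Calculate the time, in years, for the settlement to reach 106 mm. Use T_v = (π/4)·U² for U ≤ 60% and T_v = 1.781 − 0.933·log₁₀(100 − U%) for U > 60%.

Drainage path length: H_d = H/2 = 1.05 m (double drainage).
U = S(t)/S_ult = 106/231 = 0.4589.
U ≤ 60%: T_v = (π/4)·U² = (π/4)×0.45887² = 0.16538.
t = T_v·H_d²/c_v = 0.16538×1.05²/3.4 = 0.05363 years.

t ≈ 0.0536 years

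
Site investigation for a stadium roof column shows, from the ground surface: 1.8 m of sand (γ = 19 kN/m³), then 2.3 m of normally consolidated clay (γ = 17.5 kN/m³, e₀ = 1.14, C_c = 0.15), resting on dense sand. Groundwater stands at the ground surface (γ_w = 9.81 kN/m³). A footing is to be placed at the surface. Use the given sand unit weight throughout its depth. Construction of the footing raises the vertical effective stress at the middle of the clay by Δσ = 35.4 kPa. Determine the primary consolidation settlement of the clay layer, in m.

S_c ≈ 0.0611 m

Mid-depth of clay below the ground surface: z = 1.8 + 2.3/2 = 2.95 m.
Total vertical stress at mid-clay: σ_v = 19×1.8 + 17.5×1.15 = 54.325 kPa.
Pore pressure: u = 9.81×(2.95 − 0) = 28.94 kPa.
Initial effective stress: σ'_0 = σ_v − u = 54.325 − 28.94 = 25.385 kPa.
Final effective stress: σ'_f = σ'_0 + Δσ = 25.385 + 35.4 = 60.785 kPa.
Normally consolidated clay, so the full stress increment lies on the virgin compression line:
S_c = C_c·H/(1+e₀)·log₁₀(σ'_f/σ'_0) = 0.15×2.3/(1+1.14)×log₁₀(60.785/25.385)
    = 0.16121 × 0.37922 = 0.06113 m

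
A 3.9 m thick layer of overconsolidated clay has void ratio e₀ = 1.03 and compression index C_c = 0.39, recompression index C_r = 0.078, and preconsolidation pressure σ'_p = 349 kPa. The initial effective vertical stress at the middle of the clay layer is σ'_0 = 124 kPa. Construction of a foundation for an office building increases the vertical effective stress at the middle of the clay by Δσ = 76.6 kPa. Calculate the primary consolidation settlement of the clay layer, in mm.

Final effective stress: σ'_f = 124 + 76.6 = 200.6 kPa.
σ'_f = 200.6 ≤ σ'_p = 349 kPa, so the clay remains overconsolidated and only the recompression index applies:
S_c = C_r·H/(1+e₀)·log₁₀(σ'_f/σ'_0) = 0.078×3.9/2.03×log₁₀(200.6/124)
    = 0.14985 × 0.20891 = 0.03131 m

S_c ≈ 31.3 mm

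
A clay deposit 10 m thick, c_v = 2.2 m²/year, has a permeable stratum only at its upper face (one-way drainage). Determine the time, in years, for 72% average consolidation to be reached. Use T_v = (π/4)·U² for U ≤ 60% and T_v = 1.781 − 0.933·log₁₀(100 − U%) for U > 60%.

t ≈ 19.6 years

Drainage path length: H_d = H = 10 m (single drainage).
U > 60%: T_v = 1.781 − 0.933·log₁₀(100 − 72) = 0.4308.
t = T_v·H_d²/c_v = 0.4308×10²/2.2 = 19.58 years.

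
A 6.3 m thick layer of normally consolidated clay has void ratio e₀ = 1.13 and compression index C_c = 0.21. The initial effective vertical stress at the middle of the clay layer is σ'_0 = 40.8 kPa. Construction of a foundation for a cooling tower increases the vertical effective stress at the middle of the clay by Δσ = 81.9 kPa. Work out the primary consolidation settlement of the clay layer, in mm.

Final effective stress: σ'_f = σ'_0 + Δσ = 40.8 + 81.9 = 122.7 kPa.
Normally consolidated clay, so the full stress increment lies on the virgin compression line:
S_c = C_c·H/(1+e₀)·log₁₀(σ'_f/σ'_0) = 0.21×6.3/(1+1.13)×log₁₀(122.7/40.8)
    = 0.62113 × 0.47818 = 0.297 m

S_c ≈ 297 mm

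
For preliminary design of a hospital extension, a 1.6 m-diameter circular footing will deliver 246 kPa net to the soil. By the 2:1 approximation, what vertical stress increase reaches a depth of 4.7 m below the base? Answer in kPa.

Δσ_z ≈ 15.9 kPa

By the 2:1 method the load spreads at 1 horizontal : 2 vertical, so at depth z the loaded area has grown by z in each plan dimension:
Δσ ≈ qD²/(D+z)² = 246×1.6²/(1.6+4.7)² = 15.867 kPa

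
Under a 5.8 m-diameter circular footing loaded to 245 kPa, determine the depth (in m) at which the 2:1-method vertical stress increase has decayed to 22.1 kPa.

2:1 spreading — at depth z the loaded area has grown by z in each plan dimension:
qD²/(D+z)² = Δσ_z ⇒ z = D(√(q/Δσ_z) − 1) = 5.8×(√(245/22.1) − 1) = 13.51 m

z ≈ 13.5 m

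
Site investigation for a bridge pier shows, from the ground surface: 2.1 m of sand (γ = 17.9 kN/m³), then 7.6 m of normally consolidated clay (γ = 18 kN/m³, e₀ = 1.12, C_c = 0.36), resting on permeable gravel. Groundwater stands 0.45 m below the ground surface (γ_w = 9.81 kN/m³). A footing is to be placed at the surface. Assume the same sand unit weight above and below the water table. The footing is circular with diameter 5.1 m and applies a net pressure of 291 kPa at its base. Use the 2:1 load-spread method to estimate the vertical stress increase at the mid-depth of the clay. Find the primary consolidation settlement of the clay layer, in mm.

Mid-depth of clay below the ground surface: z = 2.1 + 7.6/2 = 5.9 m.
Total vertical stress at mid-clay: σ_v = 17.9×2.1 + 18×3.8 = 105.99 kPa.
Pore pressure: u = 9.81×(5.9 − 0.45) = 53.465 kPa.
Initial effective stress: σ'_0 = σ_v − u = 105.99 − 53.465 = 52.525 kPa.
Stress increase at mid-clay by the 2:1 spreading method:
Δσ ≈ qD²/(D+z)² = 291×5.1²/(5.1+5.9)² = 62.553 kPa
Final effective stress: σ'_f = σ'_0 + Δσ = 52.525 + 62.553 = 115.08 kPa.
Normally consolidated clay, so the full stress increment lies on the virgin compression line:
S_c = C_c·H/(1+e₀)·log₁₀(σ'_f/σ'_0) = 0.36×7.6/(1+1.12)×log₁₀(115.08/52.525)
    = 1.2906 × 0.34063 = 0.4396 m

S_c ≈ 440 mm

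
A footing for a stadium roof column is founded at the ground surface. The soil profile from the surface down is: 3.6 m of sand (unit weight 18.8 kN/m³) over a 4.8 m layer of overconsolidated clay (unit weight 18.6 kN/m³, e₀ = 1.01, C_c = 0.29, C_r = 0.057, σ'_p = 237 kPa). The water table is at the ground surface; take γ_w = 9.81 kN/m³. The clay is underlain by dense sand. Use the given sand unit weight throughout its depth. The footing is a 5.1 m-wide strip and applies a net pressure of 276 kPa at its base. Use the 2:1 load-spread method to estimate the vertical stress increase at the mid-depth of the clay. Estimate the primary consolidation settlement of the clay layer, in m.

S_c ≈ 0.0719 m

Mid-depth of clay below the ground surface: z = 3.6 + 4.8/2 = 6 m.
Total vertical stress at mid-clay: σ_v = 18.8×3.6 + 18.6×2.4 = 112.32 kPa.
Pore pressure: u = 9.81×(6 − 0) = 58.86 kPa.
Initial effective stress: σ'_0 = σ_v − u = 112.32 − 58.86 = 53.46 kPa.
Stress increase at mid-clay by the 2:1 spreading method:
Δσ = qB/(B+z) = 276×5.1/(5.1+6) = 126.81 kPa
Final effective stress: σ'_f = 53.46 + 126.81 = 180.27 kPa.
σ'_f = 180.27 ≤ σ'_p = 237 kPa, so the clay remains overconsolidated and only the recompression index applies:
S_c = C_r·H/(1+e₀)·log₁₀(σ'_f/σ'_0) = 0.057×4.8/2.01×log₁₀(180.27/53.46)
    = 0.13612 × 0.52789 = 0.07186 m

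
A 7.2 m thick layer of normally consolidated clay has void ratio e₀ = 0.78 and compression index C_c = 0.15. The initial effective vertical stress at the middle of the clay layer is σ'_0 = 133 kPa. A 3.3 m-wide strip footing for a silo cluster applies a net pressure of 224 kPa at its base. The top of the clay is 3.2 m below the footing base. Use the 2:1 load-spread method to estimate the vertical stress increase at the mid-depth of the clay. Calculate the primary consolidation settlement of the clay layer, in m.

Mid-depth of clay below the footing base: z = 3.2 + 7.2/2 = 6.8 m.
Stress increase at mid-clay by the 2:1 spreading method:
Δσ = qB/(B+z) = 224×3.3/(3.3+6.8) = 73.188 kPa
Final effective stress: σ'_f = σ'_0 + Δσ = 133 + 73.188 = 206.19 kPa.
Normally consolidated clay, so the full stress increment lies on the virgin compression line:
S_c = C_c·H/(1+e₀)·log₁₀(σ'_f/σ'_0) = 0.15×7.2/(1+0.78)×log₁₀(206.19/133)
    = 0.60674 × 0.19042 = 0.1155 m

S_c ≈ 0.116 m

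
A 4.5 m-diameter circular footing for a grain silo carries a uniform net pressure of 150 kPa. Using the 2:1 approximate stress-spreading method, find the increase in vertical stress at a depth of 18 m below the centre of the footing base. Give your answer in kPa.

By the 2:1 method the load spreads at 1 horizontal : 2 vertical, so at depth z the loaded area has grown by z in each plan dimension:
Δσ ≈ qD²/(D+z)² = 150×4.5²/(4.5+18)² = 6 kPa

Δσ_z ≈ 6 kPa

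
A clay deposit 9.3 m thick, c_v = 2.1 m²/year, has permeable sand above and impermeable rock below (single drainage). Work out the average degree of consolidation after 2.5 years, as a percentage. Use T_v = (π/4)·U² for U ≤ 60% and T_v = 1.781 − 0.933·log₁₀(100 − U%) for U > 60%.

Drainage path length: H_d = H = 9.3 m (single drainage).
T_v = c_v·t/H_d² = 2.1×2.5/9.3² = 0.060701.
T_v = 0.060701 corresponds to the U ≤ 60% branch:
U = √(4T_v/π) = 0.278

U ≈ 27.8 %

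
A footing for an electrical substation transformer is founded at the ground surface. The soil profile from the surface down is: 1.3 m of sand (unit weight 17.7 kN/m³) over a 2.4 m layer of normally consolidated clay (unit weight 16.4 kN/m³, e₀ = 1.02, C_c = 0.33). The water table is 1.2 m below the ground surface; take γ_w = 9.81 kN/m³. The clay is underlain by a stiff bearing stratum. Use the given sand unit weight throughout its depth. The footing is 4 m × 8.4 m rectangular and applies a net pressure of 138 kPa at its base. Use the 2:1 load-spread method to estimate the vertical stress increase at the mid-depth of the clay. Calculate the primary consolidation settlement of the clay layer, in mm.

Mid-depth of clay below the ground surface: z = 1.3 + 2.4/2 = 2.5 m.
Total vertical stress at mid-clay: σ_v = 17.7×1.3 + 16.4×1.2 = 42.69 kPa.
Pore pressure: u = 9.81×(2.5 − 1.2) = 12.753 kPa.
Initial effective stress: σ'_0 = σ_v − u = 42.69 − 12.753 = 29.937 kPa.
Stress increase at mid-clay by the 2:1 spreading method:
Δσ = qBL/((B+z)(L+z)) = 138×4×8.4/((4+2.5)(8.4+2.5)) = 65.445 kPa
Final effective stress: σ'_f = σ'_0 + Δσ = 29.937 + 65.445 = 95.382 kPa.
Normally consolidated clay, so the full stress increment lies on the virgin compression line:
S_c = C_c·H/(1+e₀)·log₁₀(σ'_f/σ'_0) = 0.33×2.4/(1+1.02)×log₁₀(95.382/29.937)
    = 0.39208 × 0.50326 = 0.1973 m

S_c ≈ 197 mm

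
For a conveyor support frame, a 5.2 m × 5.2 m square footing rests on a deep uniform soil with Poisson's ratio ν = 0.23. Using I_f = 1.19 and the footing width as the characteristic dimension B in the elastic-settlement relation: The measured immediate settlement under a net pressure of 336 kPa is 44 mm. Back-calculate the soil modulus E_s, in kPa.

E_s ≈ 44800 kPa

S_e = q·B·(1−ν²)/E_s · I_f  ⇒  E_s = q·B·(1−ν²)·I_f / S_e.
E_s = 336 × 5.2 × 0.9471 × 1.19 / 0.044 = 44750 kPa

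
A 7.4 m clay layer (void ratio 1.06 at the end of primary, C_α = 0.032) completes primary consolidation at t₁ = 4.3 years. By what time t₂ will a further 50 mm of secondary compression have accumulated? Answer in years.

S_s = C_α·H/(1+e_p)·log₁₀(t₂/t₁) ⇒ log₁₀(t₂/t₁) = S_s·(1+e_p)/(C_α·H).
log₁₀(t₂/t₁) = 0.05 × (1+1.06) / (0.032×7.4) = 0.435
t₂ = t₁ × 10^0.435 = 4.3 × 2.722 = 11.71 years

t₂ ≈ 11.7 years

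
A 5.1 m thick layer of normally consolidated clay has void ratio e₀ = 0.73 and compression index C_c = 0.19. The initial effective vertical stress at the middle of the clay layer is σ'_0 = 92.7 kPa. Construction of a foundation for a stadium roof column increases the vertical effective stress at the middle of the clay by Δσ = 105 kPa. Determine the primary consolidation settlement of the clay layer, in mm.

Final effective stress: σ'_f = σ'_0 + Δσ = 92.7 + 105 = 197.7 kPa.
Normally consolidated clay, so the full stress increment lies on the virgin compression line:
S_c = C_c·H/(1+e₀)·log₁₀(σ'_f/σ'_0) = 0.19×5.1/(1+0.73)×log₁₀(197.7/92.7)
    = 0.56012 × 0.32893 = 0.1842 m

S_c ≈ 184 mm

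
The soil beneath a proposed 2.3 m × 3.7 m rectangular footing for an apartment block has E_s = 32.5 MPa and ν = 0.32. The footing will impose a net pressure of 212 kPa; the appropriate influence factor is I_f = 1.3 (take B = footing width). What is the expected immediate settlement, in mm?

Immediate (elastic) settlement: S_e = q·B·(1−ν²)/E_s · I_f.
E_s = 32.5 MPa = 32500 kPa.
S_e = 212 × 2.3 × (1 − 0.32²) / 32500 × 1.3
    = 212 × 2.3 × 0.8976 / 32500 × 1.3
    = 0.01751 m = 17.51 mm

S_e ≈ 17.5 mm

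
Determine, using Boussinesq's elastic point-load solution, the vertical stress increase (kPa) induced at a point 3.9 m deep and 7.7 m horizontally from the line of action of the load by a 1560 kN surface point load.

Boussinesq vertical stress below a point load on an elastic half-space:
Δσ_z = 3P/(2πz²) · [1 + (r/z)²]^(−5/2)
r/z = 7.7/3.9 = 1.9744; [1+(r/z)²]^(−5/2) = 0.018834.
Δσ_z = 3×1560/(2π×3.9²) × 0.018834 = 48.971 × 0.018834 = 0.9223 kPa

Δσ_z ≈ 0.922 kPa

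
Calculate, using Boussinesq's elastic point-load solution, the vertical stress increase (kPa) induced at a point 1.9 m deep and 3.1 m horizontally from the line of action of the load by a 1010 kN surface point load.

Boussinesq vertical stress below a point load on an elastic half-space:
Δσ_z = 3P/(2πz²) · [1 + (r/z)²]^(−5/2)
r/z = 3.1/1.9 = 1.6316; [1+(r/z)²]^(−5/2) = 0.038966.
Δσ_z = 3×1010/(2π×1.9²) × 0.038966 = 133.58 × 0.038966 = 5.205 kPa

Δσ_z ≈ 5.21 kPa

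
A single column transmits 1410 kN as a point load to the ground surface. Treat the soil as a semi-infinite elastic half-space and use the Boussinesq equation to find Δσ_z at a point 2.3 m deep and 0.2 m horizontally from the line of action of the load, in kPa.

Δσ_z ≈ 125 kPa

Boussinesq vertical stress below a point load on an elastic half-space:
Δσ_z = 3P/(2πz²) · [1 + (r/z)²]^(−5/2)
r/z = 0.2/2.3 = 0.086957; [1+(r/z)²]^(−5/2) = 0.98134.
Δσ_z = 3×1410/(2π×2.3²) × 0.98134 = 127.26 × 0.98134 = 124.9 kPa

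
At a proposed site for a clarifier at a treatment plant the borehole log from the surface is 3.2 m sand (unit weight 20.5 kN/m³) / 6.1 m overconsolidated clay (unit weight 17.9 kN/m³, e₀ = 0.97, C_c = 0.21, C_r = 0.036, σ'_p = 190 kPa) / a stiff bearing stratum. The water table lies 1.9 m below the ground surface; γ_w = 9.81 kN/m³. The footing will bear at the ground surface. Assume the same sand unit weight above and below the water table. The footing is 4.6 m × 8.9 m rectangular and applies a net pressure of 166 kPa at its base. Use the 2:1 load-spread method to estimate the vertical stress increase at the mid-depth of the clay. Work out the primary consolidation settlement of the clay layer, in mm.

Mid-depth of clay below the ground surface: z = 3.2 + 6.1/2 = 6.25 m.
Total vertical stress at mid-clay: σ_v = 20.5×3.2 + 17.9×3.05 = 120.19 kPa.
Pore pressure: u = 9.81×(6.25 − 1.9) = 42.673 kPa.
Initial effective stress: σ'_0 = σ_v − u = 120.19 − 42.673 = 77.517 kPa.
Stress increase at mid-clay by the 2:1 spreading method:
Δσ = qBL/((B+z)(L+z)) = 166×4.6×8.9/((4.6+6.25)(8.9+6.25)) = 41.344 kPa
Final effective stress: σ'_f = 77.517 + 41.344 = 118.86 kPa.
σ'_f = 118.86 ≤ σ'_p = 190 kPa, so the clay remains overconsolidated and only the recompression index applies:
S_c = C_r·H/(1+e₀)·log₁₀(σ'_f/σ'_0) = 0.036×6.1/1.97×log₁₀(118.86/77.517)
    = 0.11147 × 0.18564 = 0.02069 m

S_c ≈ 20.7 mm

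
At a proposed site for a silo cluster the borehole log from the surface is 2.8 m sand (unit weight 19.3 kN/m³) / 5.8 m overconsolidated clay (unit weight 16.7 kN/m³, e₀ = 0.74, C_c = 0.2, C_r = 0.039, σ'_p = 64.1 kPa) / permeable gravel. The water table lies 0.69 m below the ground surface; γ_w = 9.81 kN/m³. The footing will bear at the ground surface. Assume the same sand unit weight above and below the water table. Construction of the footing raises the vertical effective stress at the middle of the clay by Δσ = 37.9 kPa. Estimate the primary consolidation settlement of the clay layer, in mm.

S_c ≈ 113 mm

Mid-depth of clay below the ground surface: z = 2.8 + 5.8/2 = 5.7 m.
Total vertical stress at mid-clay: σ_v = 19.3×2.8 + 16.7×2.9 = 102.47 kPa.
Pore pressure: u = 9.81×(5.7 − 0.69) = 49.148 kPa.
Initial effective stress: σ'_0 = σ_v − u = 102.47 − 49.148 = 53.322 kPa.
Final effective stress: σ'_f = 53.322 + 37.9 = 91.222 kPa.
σ'_f = 91.222 > σ'_p = 64.1 kPa, so the stress path crosses the preconsolidation pressure — recompression up to σ'_p, then virgin compression beyond:
S_c = H/(1+e₀)·[C_r·log₁₀(σ'_p/σ'_0) + C_c·log₁₀(σ'_f/σ'_p)]
    = 5.8/1.74 × [0.039×log₁₀(64.1/53.322) + 0.2×log₁₀(91.222/64.1)]
    = 3.3333 × [0.0031181 + 0.030648] = 0.1126 m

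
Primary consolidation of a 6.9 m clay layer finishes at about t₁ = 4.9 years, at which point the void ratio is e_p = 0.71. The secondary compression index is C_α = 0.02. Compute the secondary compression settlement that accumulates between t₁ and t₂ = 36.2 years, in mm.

Secondary compression: S_s = C_α·H/(1+e_p)·log₁₀(t₂/t₁)
S_s = 0.02×6.9/(1+0.71)×log₁₀(36.2/4.9)
    = 0.0807 × 0.8685 = 0.07009 m

S_s ≈ 70.1 mm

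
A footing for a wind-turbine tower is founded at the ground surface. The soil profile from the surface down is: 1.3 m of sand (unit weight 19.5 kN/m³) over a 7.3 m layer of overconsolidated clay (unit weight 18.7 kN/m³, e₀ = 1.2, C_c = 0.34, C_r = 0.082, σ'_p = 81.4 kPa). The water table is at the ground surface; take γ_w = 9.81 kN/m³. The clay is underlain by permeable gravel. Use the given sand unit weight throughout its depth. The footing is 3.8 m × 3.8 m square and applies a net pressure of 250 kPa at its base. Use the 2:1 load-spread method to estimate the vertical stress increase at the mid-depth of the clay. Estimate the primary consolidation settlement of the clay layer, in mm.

Mid-depth of clay below the ground surface: z = 1.3 + 7.3/2 = 4.95 m.
Total vertical stress at mid-clay: σ_v = 19.5×1.3 + 18.7×3.65 = 93.605 kPa.
Pore pressure: u = 9.81×(4.95 − 0) = 48.56 kPa.
Initial effective stress: σ'_0 = σ_v − u = 93.605 − 48.56 = 45.045 kPa.
Stress increase at mid-clay by the 2:1 spreading method:
Δσ = qBL/((B+z)(L+z)) = 250×3.8×3.8/((3.8+4.95)(3.8+4.95)) = 47.151 kPa
Final effective stress: σ'_f = 45.045 + 47.151 = 92.196 kPa.
σ'_f = 92.196 > σ'_p = 81.4 kPa, so the stress path crosses the preconsolidation pressure — recompression up to σ'_p, then virgin compression beyond:
S_c = H/(1+e₀)·[C_r·log₁₀(σ'_p/σ'_0) + C_c·log₁₀(σ'_f/σ'_p)]
    = 7.3/2.2 × [0.082×log₁₀(81.4/45.045) + 0.34×log₁₀(92.196/81.4)]
    = 3.3182 × [0.021072 + 0.01839] = 0.1309 m

S_c ≈ 131 mm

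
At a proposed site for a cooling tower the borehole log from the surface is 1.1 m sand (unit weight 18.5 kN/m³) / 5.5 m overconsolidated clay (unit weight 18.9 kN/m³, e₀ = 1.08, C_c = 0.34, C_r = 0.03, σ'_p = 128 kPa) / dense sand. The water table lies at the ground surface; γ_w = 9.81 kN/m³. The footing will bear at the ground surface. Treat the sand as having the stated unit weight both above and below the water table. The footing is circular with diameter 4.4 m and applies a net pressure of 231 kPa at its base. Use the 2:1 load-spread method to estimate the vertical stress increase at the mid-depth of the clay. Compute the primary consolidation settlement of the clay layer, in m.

S_c ≈ 0.0367 m

Mid-depth of clay below the ground surface: z = 1.1 + 5.5/2 = 3.85 m.
Total vertical stress at mid-clay: σ_v = 18.5×1.1 + 18.9×2.75 = 72.325 kPa.
Pore pressure: u = 9.81×(3.85 − 0) = 37.769 kPa.
Initial effective stress: σ'_0 = σ_v − u = 72.325 − 37.769 = 34.556 kPa.
Stress increase at mid-clay by the 2:1 spreading method:
Δσ ≈ qD²/(D+z)² = 231×4.4²/(4.4+3.85)² = 65.707 kPa
Final effective stress: σ'_f = 34.556 + 65.707 = 100.26 kPa.
σ'_f = 100.26 ≤ σ'_p = 128 kPa, so the clay remains overconsolidated and only the recompression index applies:
S_c = C_r·H/(1+e₀)·log₁₀(σ'_f/σ'_0) = 0.03×5.5/2.08×log₁₀(100.26/34.556)
    = 0.079326 × 0.4626 = 0.0367 m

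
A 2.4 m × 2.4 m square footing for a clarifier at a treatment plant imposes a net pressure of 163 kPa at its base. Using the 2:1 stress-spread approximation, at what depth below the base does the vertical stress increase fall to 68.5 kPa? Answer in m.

2:1 spreading — at depth z the loaded area has grown by z in each plan dimension:
qB²/(B+z)² = Δσ_z ⇒ z = B(√(q/Δσ_z) − 1) = 2.4×(√(163/68.5) − 1) = 1.302 m

z ≈ 1.3 m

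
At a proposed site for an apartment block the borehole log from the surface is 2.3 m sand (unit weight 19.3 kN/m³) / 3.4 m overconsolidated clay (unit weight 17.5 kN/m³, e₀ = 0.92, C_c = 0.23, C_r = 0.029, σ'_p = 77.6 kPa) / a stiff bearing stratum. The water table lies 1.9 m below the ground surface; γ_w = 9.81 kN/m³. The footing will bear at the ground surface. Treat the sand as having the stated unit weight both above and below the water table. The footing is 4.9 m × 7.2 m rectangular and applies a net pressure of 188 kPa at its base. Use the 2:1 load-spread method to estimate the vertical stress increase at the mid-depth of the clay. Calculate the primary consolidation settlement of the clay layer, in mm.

Mid-depth of clay below the ground surface: z = 2.3 + 3.4/2 = 4 m.
Total vertical stress at mid-clay: σ_v = 19.3×2.3 + 17.5×1.7 = 74.14 kPa.
Pore pressure: u = 9.81×(4 − 1.9) = 20.601 kPa.
Initial effective stress: σ'_0 = σ_v − u = 74.14 − 20.601 = 53.539 kPa.
Stress increase at mid-clay by the 2:1 spreading method:
Δσ = qBL/((B+z)(L+z)) = 188×4.9×7.2/((4.9+4)(7.2+4)) = 66.539 kPa
Final effective stress: σ'_f = 53.539 + 66.539 = 120.08 kPa.
σ'_f = 120.08 > σ'_p = 77.6 kPa, so the stress path crosses the preconsolidation pressure — recompression up to σ'_p, then virgin compression beyond:
S_c = H/(1+e₀)·[C_r·log₁₀(σ'_p/σ'_0) + C_c·log₁₀(σ'_f/σ'_p)]
    = 3.4/1.92 × [0.029×log₁₀(77.6/53.539) + 0.23×log₁₀(120.08/77.6)]
    = 1.7708 × [0.0046746 + 0.04361] = 0.0855 m

S_c ≈ 85.5 mm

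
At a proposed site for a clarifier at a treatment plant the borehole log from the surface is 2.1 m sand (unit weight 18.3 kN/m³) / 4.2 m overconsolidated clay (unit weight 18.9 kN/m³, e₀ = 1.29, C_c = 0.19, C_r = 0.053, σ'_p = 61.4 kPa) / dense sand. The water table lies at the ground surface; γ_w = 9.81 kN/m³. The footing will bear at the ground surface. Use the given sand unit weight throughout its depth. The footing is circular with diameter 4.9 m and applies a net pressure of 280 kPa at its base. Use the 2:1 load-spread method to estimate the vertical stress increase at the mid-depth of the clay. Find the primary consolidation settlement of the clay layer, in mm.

Mid-depth of clay below the ground surface: z = 2.1 + 4.2/2 = 4.2 m.
Total vertical stress at mid-clay: σ_v = 18.3×2.1 + 18.9×2.1 = 78.12 kPa.
Pore pressure: u = 9.81×(4.2 − 0) = 41.202 kPa.
Initial effective stress: σ'_0 = σ_v − u = 78.12 − 41.202 = 36.918 kPa.
Stress increase at mid-clay by the 2:1 spreading method:
Δσ ≈ qD²/(D+z)² = 280×4.9²/(4.9+4.2)² = 81.183 kPa
Final effective stress: σ'_f = 36.918 + 81.183 = 118.1 kPa.
σ'_f = 118.1 > σ'_p = 61.4 kPa, so the stress path crosses the preconsolidation pressure — recompression up to σ'_p, then virgin compression beyond:
S_c = H/(1+e₀)·[C_r·log₁₀(σ'_p/σ'_0) + C_c·log₁₀(σ'_f/σ'_p)]
    = 4.2/2.29 × [0.053×log₁₀(61.4/36.918) + 0.19×log₁₀(118.1/61.4)]
    = 1.8341 × [0.011709 + 0.053975] = 0.1205 m

S_c ≈ 120 mm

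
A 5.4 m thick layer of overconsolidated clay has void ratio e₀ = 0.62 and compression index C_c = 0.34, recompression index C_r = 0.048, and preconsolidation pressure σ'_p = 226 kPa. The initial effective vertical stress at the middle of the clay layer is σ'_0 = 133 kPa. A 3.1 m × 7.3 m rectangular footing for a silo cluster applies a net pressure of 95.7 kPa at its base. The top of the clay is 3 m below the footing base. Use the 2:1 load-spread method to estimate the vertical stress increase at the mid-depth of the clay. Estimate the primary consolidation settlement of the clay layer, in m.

Mid-depth of clay below the footing base: z = 3 + 5.4/2 = 5.7 m.
Stress increase at mid-clay by the 2:1 spreading method:
Δσ = qBL/((B+z)(L+z)) = 95.7×3.1×7.3/((3.1+5.7)(7.3+5.7)) = 18.931 kPa
Final effective stress: σ'_f = 133 + 18.931 = 151.93 kPa.
σ'_f = 151.93 ≤ σ'_p = 226 kPa, so the clay remains overconsolidated and only the recompression index applies:
S_c = C_r·H/(1+e₀)·log₁₀(σ'_f/σ'_0) = 0.048×5.4/1.62×log₁₀(151.93/133)
    = 0.16 × 0.057792 = 0.009247 m

S_c ≈ 0.00925 m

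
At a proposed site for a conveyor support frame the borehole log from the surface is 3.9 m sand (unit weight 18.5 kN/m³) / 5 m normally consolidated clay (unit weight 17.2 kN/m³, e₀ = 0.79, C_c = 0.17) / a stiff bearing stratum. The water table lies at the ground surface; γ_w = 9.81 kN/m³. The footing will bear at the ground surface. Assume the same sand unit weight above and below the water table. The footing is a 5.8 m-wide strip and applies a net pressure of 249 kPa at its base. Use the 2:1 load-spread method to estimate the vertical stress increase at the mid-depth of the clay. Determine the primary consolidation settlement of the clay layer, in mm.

S_c ≈ 244 mm

Mid-depth of clay below the ground surface: z = 3.9 + 5/2 = 6.4 m.
Total vertical stress at mid-clay: σ_v = 18.5×3.9 + 17.2×2.5 = 115.15 kPa.
Pore pressure: u = 9.81×(6.4 − 0) = 62.784 kPa.
Initial effective stress: σ'_0 = σ_v − u = 115.15 − 62.784 = 52.366 kPa.
Stress increase at mid-clay by the 2:1 spreading method:
Δσ = qB/(B+z) = 249×5.8/(5.8+6.4) = 118.38 kPa
Final effective stress: σ'_f = σ'_0 + Δσ = 52.366 + 118.38 = 170.75 kPa.
Normally consolidated clay, so the full stress increment lies on the virgin compression line:
S_c = C_c·H/(1+e₀)·log₁₀(σ'_f/σ'_0) = 0.17×5/(1+0.79)×log₁₀(170.75/52.366)
    = 0.47486 × 0.51331 = 0.2438 m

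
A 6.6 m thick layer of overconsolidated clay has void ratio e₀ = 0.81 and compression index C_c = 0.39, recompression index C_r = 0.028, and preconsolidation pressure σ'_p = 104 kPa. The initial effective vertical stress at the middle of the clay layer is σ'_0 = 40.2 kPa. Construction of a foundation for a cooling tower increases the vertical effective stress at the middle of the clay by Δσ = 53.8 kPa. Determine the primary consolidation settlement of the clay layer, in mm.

Final effective stress: σ'_f = 40.2 + 53.8 = 94 kPa.
σ'_f = 94 ≤ σ'_p = 104 kPa, so the clay remains overconsolidated and only the recompression index applies:
S_c = C_r·H/(1+e₀)·log₁₀(σ'_f/σ'_0) = 0.028×6.6/1.81×log₁₀(94/40.2)
    = 0.1021 × 0.3689 = 0.03766 m

S_c ≈ 37.7 mm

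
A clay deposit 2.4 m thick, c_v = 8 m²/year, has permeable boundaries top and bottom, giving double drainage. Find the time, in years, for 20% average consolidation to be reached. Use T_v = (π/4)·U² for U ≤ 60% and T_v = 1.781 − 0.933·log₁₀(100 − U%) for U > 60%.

Drainage path length: H_d = H/2 = 1.2 m (double drainage).
U ≤ 60%: T_v = (π/4)·U² = (π/4)×0.2² = 0.031416.
t = T_v·H_d²/c_v = 0.031416×1.2²/8 = 0.005655 years.

t ≈ 0.00565 years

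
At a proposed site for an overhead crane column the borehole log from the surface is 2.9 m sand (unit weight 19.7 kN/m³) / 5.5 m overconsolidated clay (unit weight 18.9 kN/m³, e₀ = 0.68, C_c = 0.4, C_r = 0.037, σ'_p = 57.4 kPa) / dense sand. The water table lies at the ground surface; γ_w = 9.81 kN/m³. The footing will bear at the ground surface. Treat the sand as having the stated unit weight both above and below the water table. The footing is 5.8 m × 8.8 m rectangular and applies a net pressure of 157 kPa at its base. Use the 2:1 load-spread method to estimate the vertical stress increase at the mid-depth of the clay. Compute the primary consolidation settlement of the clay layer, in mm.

Mid-depth of clay below the ground surface: z = 2.9 + 5.5/2 = 5.65 m.
Total vertical stress at mid-clay: σ_v = 19.7×2.9 + 18.9×2.75 = 109.1 kPa.
Pore pressure: u = 9.81×(5.65 − 0) = 55.427 kPa.
Initial effective stress: σ'_0 = σ_v − u = 109.1 − 55.427 = 53.673 kPa.
Stress increase at mid-clay by the 2:1 spreading method:
Δσ = qBL/((B+z)(L+z)) = 157×5.8×8.8/((5.8+5.65)(8.8+5.65)) = 48.433 kPa
Final effective stress: σ'_f = 53.673 + 48.433 = 102.11 kPa.
σ'_f = 102.11 > σ'_p = 57.4 kPa, so the stress path crosses the preconsolidation pressure — recompression up to σ'_p, then virgin compression beyond:
S_c = H/(1+e₀)·[C_r·log₁₀(σ'_p/σ'_0) + C_c·log₁₀(σ'_f/σ'_p)]
    = 5.5/1.68 × [0.037×log₁₀(57.4/53.673) + 0.4×log₁₀(102.11/57.4)]
    = 3.2738 × [0.0010788 + 0.10006] = 0.3311 m

S_c ≈ 331 mm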